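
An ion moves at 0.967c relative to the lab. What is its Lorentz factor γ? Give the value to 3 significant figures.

γ ≈ 3.93

γ = 1/√(1 − β²) = 1/√(1 − 0.967²) = 1/√(0.064911) = 3.93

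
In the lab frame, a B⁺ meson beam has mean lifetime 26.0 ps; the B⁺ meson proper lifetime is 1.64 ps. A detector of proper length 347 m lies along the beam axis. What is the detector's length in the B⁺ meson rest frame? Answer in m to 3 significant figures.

L ≈ 21.9 m

Time dilation ⇒ γ = Δt/τ₀ = 26.0/1.64 = 15.854
Length contraction: L = L₀/γ = 347/15.854 = 21.9 m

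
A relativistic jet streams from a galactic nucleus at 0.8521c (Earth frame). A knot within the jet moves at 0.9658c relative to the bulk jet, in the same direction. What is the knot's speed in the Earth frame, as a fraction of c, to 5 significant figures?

Relativistic velocity addition: u = (u' + v)/(1 + u'v/c²)
= (0.9658 + 0.8521)/(1 + 0.9658×0.8521) = 1.8179/1.822958 = 0.99723

u ≈ 0.99723c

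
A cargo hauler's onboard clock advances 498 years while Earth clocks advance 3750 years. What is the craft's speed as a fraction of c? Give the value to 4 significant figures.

β ≈ 0.9911

γ = Δt/τ₀ = 3750/498 = 7.53012
β = √(1 − 1/γ²) = √(1 − 1/7.53012²) = 0.9911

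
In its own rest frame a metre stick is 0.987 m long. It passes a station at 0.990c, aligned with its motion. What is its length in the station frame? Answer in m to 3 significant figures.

γ = 1/√(1 − 0.990²) = 7.0888
Length contraction: L = L₀/γ = 0.987/7.0888 = 0.139 m

L ≈ 0.139 m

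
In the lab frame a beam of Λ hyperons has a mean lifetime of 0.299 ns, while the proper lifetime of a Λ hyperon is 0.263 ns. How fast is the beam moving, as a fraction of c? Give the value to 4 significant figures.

β ≈ 0.4757

γ = Δt/τ₀ = 0.299/0.263 = 1.13688
β = √(1 − 1/γ²) = √(1 − 1/1.13688²) = 0.4757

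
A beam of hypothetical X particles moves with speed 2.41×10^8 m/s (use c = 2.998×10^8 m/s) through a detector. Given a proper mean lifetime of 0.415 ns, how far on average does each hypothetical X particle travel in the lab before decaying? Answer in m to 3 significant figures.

d ≈ 0.168 m

β = v/c = 2.41×10^8 / 2.998×10^8 = 0.80387
γ = 1/√(1 − 0.80387²) = 1.6812
Dilated lifetime: Δt = γτ₀ = 1.6812 × 0.415 ns = 0.69771 ns
d = vΔt = 0.80387c × 0.69771 ns = 2.4100×10^8 m/s × 6.9771×10^-10 s = 0.168 m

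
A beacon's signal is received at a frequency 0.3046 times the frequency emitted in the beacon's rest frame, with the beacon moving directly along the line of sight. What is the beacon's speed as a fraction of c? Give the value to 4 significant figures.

f_obs/f_src = √((1−β)/(1+β)) = 0.3046  ⇒  (1−β)/(1+β) = 0.0927812
β = |1 − D²|/(1 + D²) = |1 − 0.0927812|/(1 + 0.0927812) = 0.8302

β ≈ 0.8302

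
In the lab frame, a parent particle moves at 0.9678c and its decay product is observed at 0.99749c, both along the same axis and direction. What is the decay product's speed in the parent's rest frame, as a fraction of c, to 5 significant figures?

Inverse velocity addition: u' = (u − v)/(1 − uv/c²)
= (0.99749 − 0.9678)/(1 − 0.99749×0.9678) = 0.029690/0.03462918 = 0.85737

u' ≈ 0.85737c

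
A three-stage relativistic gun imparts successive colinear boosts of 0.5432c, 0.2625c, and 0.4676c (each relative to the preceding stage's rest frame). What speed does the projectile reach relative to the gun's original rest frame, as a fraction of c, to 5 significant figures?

u ≈ 0.88195c

Compose boost 2: (0.2625 + 0.5432)/(1 + 0.2625×0.5432) = 0.80570/1.142590 = 0.7051523
Compose boost 3: (0.4676 + 0.7051523)/(1 + 0.4676×0.7051523) = 1.172752/1.329729 = 0.88195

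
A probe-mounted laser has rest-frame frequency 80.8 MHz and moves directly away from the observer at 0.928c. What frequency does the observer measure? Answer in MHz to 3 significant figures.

Relativistic Doppler: f_obs = f_src √((1−β)/(1+β))
= 80.8 × √(0.072000/1.9280) = 80.8 × 0.19325 = 15.6 MHz

f_obs ≈ 15.6 MHz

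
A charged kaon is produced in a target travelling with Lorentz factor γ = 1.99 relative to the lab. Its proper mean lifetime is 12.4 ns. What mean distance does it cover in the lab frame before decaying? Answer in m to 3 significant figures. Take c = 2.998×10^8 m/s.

d ≈ 6.40 m

β = √(1 − 1/γ²) = √(1 − 1/1.99²) = 0.86457
Dilated lifetime: Δt = γτ₀ = 1.99 × 12.4 ns = 24.676 ns
d = vΔt = 0.86457c × 24.676 ns = 2.5920×10^8 m/s × 2.4676×10^-8 s = 6.40 m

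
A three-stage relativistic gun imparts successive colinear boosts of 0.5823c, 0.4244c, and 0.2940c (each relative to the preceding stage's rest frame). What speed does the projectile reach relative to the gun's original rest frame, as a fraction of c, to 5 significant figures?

Compose boost 2: (0.4244 + 0.5823)/(1 + 0.4244×0.5823) = 1.0067/1.247128 = 0.8072146
Compose boost 3: (0.2940 + 0.8072146)/(1 + 0.2940×0.8072146) = 1.101215/1.237321 = 0.89000

u ≈ 0.89000c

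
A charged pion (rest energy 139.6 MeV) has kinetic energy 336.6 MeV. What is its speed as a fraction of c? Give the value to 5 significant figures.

β ≈ 0.95607

γ = 1 + K/(m₀c²) = 1 + 336.6/139.6 = 3.411175
β = √(1 − 1/γ²) = 0.95607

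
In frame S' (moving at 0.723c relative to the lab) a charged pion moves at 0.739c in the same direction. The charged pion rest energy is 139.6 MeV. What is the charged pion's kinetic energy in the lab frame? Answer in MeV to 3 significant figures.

K ≈ 321 MeV

u_lab = (0.739 + 0.723)/(1 + 0.739×0.723) = 0.952879
γ = 1/√(1 − 0.952879²) = 3.2965
K = (γ − 1)m₀c² = (3.2965 − 1) × 139.6 = 2.2965 × 139.6 = 321 MeV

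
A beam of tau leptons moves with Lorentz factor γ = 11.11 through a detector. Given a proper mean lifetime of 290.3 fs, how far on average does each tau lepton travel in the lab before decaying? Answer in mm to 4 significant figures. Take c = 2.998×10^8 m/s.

d ≈ 0.9630 mm

β = √(1 − 1/γ²) = √(1 − 1/11.11²) = 0.995941
Dilated lifetime: Δt = γτ₀ = 11.11 × 290.3 fs = 3225.23 fs
d = vΔt = 0.995941c × 3225.23 fs = 2.98583×10^8 m/s × 3.22523×10^-12 s = 0.9630 mm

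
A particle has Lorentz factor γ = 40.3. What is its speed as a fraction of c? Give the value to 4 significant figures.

β ≈ 0.9997

β = √(1 − 1/γ²) = √(1 − 1/40.3²) = √(0.999384) = 0.9997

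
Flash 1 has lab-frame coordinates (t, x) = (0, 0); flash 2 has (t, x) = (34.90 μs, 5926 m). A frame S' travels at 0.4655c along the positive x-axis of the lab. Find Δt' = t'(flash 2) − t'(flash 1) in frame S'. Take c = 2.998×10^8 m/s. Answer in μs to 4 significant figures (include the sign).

γ = 1/√(1 − 0.4655²) = 1.12988
Δt' = γ(Δt − vΔx/c²) = 1.12988 × (34.90 μs − 0.4655×5926 m / (2.998×10^8 m/s))
= 1.12988 × (25.6987 μs) = 29.04 μs

Δt' ≈ 29.04 μs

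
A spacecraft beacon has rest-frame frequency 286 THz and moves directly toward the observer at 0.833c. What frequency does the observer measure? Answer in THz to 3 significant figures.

Relativistic Doppler: f_obs = f_src √((1+β)/(1−β))
= 286 × √(1.8330/0.16700) = 286 × 3.3130 = 948 THz

f_obs ≈ 948 THz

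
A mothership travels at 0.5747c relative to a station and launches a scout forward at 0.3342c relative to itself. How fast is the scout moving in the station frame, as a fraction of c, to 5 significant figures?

u ≈ 0.76246c

Compose boost 2: (0.3342 + 0.5747)/(1 + 0.3342×0.5747) = 0.90890/1.192065 = 0.76246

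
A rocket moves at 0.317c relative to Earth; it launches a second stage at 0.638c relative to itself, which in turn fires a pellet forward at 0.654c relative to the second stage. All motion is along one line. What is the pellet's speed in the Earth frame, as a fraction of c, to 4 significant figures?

u ≈ 0.9532c

Compose boost 2: (0.638 + 0.317)/(1 + 0.638×0.317) = 0.9550/1.20225 = 0.794347
Compose boost 3: (0.654 + 0.794347)/(1 + 0.654×0.794347) = 1.44835/1.51950 = 0.9532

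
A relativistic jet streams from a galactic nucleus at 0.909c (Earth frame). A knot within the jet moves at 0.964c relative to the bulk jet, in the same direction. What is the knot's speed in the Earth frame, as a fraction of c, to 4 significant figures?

u ≈ 0.9983c

Relativistic velocity addition: u = (u' + v)/(1 + u'v/c²)
= (0.964 + 0.909)/(1 + 0.964×0.909) = 1.873/1.87628 = 0.9983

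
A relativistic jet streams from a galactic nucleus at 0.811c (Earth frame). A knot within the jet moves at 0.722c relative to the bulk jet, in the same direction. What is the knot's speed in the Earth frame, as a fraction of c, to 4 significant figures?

Relativistic velocity addition: u = (u' + v)/(1 + u'v/c²)
= (0.722 + 0.811)/(1 + 0.722×0.811) = 1.533/1.58554 = 0.9669

u ≈ 0.9669c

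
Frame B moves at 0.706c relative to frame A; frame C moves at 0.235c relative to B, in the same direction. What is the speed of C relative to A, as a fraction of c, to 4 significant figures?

u ≈ 0.8071c

Compose boost 2: (0.235 + 0.706)/(1 + 0.235×0.706) = 0.9410/1.16591 = 0.8071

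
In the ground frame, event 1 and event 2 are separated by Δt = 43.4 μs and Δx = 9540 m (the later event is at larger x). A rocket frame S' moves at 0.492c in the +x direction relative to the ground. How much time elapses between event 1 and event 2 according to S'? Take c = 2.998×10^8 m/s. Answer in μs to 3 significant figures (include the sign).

γ = 1/√(1 − 0.492²) = 1.1486
Δt' = γ(Δt − vΔx/c²) = 1.1486 × (43.4 μs − 0.492×9540 m / (2.998×10^8 m/s))
= 1.1486 × (27.744 μs) = 31.9 μs

Δt' ≈ 31.9 μs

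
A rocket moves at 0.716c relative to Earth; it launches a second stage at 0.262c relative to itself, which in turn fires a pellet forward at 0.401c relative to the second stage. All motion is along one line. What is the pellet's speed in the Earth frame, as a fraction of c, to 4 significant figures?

Compose boost 2: (0.262 + 0.716)/(1 + 0.262×0.716) = 0.9780/1.18759 = 0.823515
Compose boost 3: (0.401 + 0.823515)/(1 + 0.401×0.823515) = 1.22452/1.33023 = 0.9205

u ≈ 0.9205c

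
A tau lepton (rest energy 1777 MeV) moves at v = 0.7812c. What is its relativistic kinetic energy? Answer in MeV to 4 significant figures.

γ = 1/√(1 − 0.7812²) = 1.60184
K = (γ − 1)m₀c² = (1.60184 − 1) × 1777 MeV = 0.601843 × 1777 MeV = 1069 MeV

K ≈ 1069 MeV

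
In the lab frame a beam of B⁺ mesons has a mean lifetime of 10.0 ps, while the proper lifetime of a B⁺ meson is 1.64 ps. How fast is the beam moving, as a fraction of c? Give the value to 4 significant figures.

β ≈ 0.9865

γ = Δt/τ₀ = 10.0/1.64 = 6.09756
β = √(1 − 1/γ²) = √(1 − 1/6.09756²) = 0.9865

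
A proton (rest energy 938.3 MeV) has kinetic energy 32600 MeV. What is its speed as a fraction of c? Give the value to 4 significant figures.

γ = 1 + K/(m₀c²) = 1 + 32600/938.3 = 35.7437
β = √(1 − 1/γ²) = 0.9996

β ≈ 0.9996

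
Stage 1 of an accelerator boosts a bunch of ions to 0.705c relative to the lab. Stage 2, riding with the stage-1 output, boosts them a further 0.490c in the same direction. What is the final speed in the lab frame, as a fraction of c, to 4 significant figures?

u ≈ 0.8882c

Compose boost 2: (0.490 + 0.705)/(1 + 0.490×0.705) = 1.195/1.34545 = 0.8882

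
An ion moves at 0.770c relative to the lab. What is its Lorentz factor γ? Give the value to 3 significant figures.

γ ≈ 1.57

γ = 1/√(1 − β²) = 1/√(1 − 0.770²) = 1/√(0.40710) = 1.57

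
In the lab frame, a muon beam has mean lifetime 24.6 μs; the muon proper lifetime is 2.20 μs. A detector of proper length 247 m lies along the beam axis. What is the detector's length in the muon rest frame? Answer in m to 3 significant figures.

L ≈ 22.1 m

Time dilation ⇒ γ = Δt/τ₀ = 24.6/2.20 = 11.182
Length contraction: L = L₀/γ = 247/11.182 = 22.1 m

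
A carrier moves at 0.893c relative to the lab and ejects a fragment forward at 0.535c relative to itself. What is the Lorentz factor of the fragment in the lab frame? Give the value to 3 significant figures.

u_lab = (0.535 + 0.893)/(1 + 0.535×0.893) = 1.428/1.47776 = 0.966331
γ = 1/√(1 − 0.966331²) = 3.89

γ ≈ 3.89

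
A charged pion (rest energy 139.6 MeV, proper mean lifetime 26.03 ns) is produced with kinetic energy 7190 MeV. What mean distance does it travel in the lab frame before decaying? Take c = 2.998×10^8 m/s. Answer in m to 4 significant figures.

d ≈ 409.7 m

γ = 1 + K/(m₀c²) = 1 + 7190/139.6 = 52.5043
β = √(1 − 1/γ²) = 0.999819
Dilated lifetime: γτ₀ = 52.5043 × 26.03 ns = 1366.69 ns
d = βc·γτ₀ = 0.999819 × (2.998×10^8 m/s) × 1.36669×10^-6 s = 409.7 m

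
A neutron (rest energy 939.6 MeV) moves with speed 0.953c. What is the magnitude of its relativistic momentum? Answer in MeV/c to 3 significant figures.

p ≈ 2960 MeV/c

γ = 1/√(1 − 0.953²) = 3.3007
p = γβm₀c = 3.3007 × 0.953 × 939.6 MeV/c = 2960 MeV/c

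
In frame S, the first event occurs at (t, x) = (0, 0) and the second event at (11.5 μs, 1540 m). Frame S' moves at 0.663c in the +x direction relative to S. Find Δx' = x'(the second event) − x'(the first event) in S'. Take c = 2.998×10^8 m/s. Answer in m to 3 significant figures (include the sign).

γ = 1/√(1 − 0.663²) = 1.3358
Δx' = γ(Δx − vΔt) = 1.3358 × (1540 m − 0.663×(2.998×10^8 m/s)×11.5×10^-6 s)
= 1.3358 × (-745.83 m) = -996 m

Δx' ≈ -996 m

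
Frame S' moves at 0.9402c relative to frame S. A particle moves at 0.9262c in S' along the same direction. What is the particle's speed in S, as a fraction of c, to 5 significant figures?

Relativistic velocity addition: u = (u' + v)/(1 + u'v/c²)
= (0.9262 + 0.9402)/(1 + 0.9262×0.9402) = 1.8664/1.870813 = 0.99764

u ≈ 0.99764c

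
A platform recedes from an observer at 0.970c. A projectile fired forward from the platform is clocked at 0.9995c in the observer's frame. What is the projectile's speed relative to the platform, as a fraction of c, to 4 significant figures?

Inverse velocity addition: u' = (u − v)/(1 − uv/c²)
= (0.9995 − 0.970)/(1 − 0.9995×0.970) = 0.02950/0.0304850 = 0.9677

u' ≈ 0.9677c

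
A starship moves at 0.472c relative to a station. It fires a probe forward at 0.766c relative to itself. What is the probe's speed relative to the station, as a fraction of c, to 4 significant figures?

u ≈ 0.9093c

Relativistic velocity addition: u = (u' + v)/(1 + u'v/c²)
= (0.766 + 0.472)/(1 + 0.766×0.472) = 1.238/1.36155 = 0.9093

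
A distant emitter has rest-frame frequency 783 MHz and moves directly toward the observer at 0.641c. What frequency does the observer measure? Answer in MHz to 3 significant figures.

Relativistic Doppler: f_obs = f_src √((1+β)/(1−β))
= 783 × √(1.6410/0.35900) = 783 × 2.1380 = 1670 MHz

f_obs ≈ 1670 MHz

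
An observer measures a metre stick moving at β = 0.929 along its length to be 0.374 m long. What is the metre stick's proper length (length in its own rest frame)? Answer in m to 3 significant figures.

L₀ ≈ 1.01 m

γ = 1/√(1 − 0.929²) = 2.7021
L₀ = γL = 2.7021 × 0.374 = 1.01 m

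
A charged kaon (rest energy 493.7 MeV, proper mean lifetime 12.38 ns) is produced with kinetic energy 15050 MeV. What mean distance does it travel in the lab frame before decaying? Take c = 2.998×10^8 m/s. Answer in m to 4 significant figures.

γ = 1 + K/(m₀c²) = 1 + 15050/493.7 = 31.4841
β = √(1 − 1/γ²) = 0.999495
Dilated lifetime: γτ₀ = 31.4841 × 12.38 ns = 389.773 ns
d = βc·γτ₀ = 0.999495 × (2.998×10^8 m/s) × 3.89773×10^-7 s = 116.8 m

d ≈ 116.8 m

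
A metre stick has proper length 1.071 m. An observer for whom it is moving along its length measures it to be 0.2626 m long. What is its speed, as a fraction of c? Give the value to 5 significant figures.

β ≈ 0.96947

γ = L₀/L = 1.071/0.2626 = 4.078446
β = √(1 − 1/γ²) = 0.96947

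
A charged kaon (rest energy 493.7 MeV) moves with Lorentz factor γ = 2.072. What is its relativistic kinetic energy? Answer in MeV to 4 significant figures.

K ≈ 529.2 MeV

γ = 2.072 (given)
K = (γ − 1)m₀c² = (2.072 − 1) × 493.7 MeV = 1.07200 × 493.7 MeV = 529.2 MeV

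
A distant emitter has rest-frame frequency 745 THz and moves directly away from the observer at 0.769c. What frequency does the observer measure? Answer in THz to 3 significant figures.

Relativistic Doppler: f_obs = f_src √((1−β)/(1+β))
= 745 × √(0.23100/1.7690) = 745 × 0.36136 = 269 THz

f_obs ≈ 269 THz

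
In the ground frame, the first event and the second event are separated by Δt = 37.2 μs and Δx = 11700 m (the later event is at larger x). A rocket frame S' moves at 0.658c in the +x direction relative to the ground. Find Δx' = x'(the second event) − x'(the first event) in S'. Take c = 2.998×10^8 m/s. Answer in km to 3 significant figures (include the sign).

Δx' ≈ 5.79 km

γ = 1/√(1 − 0.658²) = 1.3280
Δx' = γ(Δx − vΔt) = 1.3280 × (11700 m − 0.658×(2.998×10^8 m/s)×37.2×10^-6 s)
= 1.3280 × (4361.6 m) = 5.79 km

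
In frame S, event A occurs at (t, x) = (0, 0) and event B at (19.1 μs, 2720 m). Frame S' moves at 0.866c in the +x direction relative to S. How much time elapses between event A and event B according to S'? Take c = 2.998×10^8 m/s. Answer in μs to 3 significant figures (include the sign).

γ = 1/√(1 − 0.866²) = 1.9998
Δt' = γ(Δt − vΔx/c²) = 1.9998 × (19.1 μs − 0.866×2720 m / (2.998×10^8 m/s))
= 1.9998 × (11.243 μs) = 22.5 μs

Δt' ≈ 22.5 μs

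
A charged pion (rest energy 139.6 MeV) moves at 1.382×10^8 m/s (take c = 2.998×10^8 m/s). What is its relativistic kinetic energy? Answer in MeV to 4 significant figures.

β = v/c = 1.382×10^8 / 2.998×10^8 = 0.460974
γ = 1/√(1 − 0.460974²) = 1.12687
K = (γ − 1)m₀c² = (1.12687 − 1) × 139.6 MeV = 0.126870 × 139.6 MeV = 17.71 MeV

K ≈ 17.71 MeV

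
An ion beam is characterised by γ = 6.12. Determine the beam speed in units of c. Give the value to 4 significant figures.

β ≈ 0.9866

β = √(1 − 1/γ²) = √(1 − 1/6.12²) = √(0.973301) = 0.9866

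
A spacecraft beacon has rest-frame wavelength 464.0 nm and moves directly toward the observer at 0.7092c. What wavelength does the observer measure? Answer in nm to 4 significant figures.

Relativistic Doppler: λ_obs = λ_src √((1−β)/(1+β))
= 464.0 × √(0.290800/1.70920) = 464.0 × 0.412478 = 191.4 nm

λ_obs ≈ 191.4 nm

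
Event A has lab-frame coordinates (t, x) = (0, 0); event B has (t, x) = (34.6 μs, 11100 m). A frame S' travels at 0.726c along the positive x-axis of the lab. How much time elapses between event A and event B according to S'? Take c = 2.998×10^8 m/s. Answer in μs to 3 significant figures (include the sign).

Δt' ≈ 11.2 μs

γ = 1/√(1 − 0.726²) = 1.4541
Δt' = γ(Δt − vΔx/c²) = 1.4541 × (34.6 μs − 0.726×11100 m / (2.998×10^8 m/s))
= 1.4541 × (7.7201 μs) = 11.2 μs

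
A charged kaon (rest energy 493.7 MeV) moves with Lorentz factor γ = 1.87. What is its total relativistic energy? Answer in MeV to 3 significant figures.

E ≈ 923 MeV

γ = 1.87 (given)
E = γm₀c² = 1.87 × 493.7 MeV = 923 MeV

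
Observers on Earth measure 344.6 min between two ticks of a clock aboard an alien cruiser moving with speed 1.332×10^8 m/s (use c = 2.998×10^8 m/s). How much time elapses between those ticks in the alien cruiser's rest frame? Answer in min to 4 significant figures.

τ₀ ≈ 308.7 min

β = v/c = 1.332×10^8 / 2.998×10^8 = 0.444296
γ = 1/√(1 − 0.444296²) = 1.11622
Proper time: τ₀ = Δt/γ = 344.6/1.11622 = 308.7 min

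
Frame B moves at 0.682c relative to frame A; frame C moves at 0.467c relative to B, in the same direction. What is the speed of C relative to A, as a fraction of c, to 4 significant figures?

Compose boost 2: (0.467 + 0.682)/(1 + 0.467×0.682) = 1.149/1.31849 = 0.8714

u ≈ 0.8714c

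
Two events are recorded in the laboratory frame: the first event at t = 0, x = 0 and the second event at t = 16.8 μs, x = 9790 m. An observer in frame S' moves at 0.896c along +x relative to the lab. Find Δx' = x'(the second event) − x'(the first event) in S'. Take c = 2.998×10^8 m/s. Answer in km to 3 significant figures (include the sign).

Δx' ≈ 11.9 km

γ = 1/√(1 − 0.896²) = 2.2520
Δx' = γ(Δx − vΔt) = 2.2520 × (9790 m − 0.896×(2.998×10^8 m/s)×16.8×10^-6 s)
= 2.2520 × (5277.2 m) = 11.9 km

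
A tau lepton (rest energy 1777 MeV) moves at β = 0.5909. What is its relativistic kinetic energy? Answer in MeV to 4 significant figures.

K ≈ 425.7 MeV

γ = 1/√(1 − 0.5909²) = 1.23955
K = (γ − 1)m₀c² = (1.23955 − 1) × 1777 MeV = 0.239549 × 1777 MeV = 425.7 MeV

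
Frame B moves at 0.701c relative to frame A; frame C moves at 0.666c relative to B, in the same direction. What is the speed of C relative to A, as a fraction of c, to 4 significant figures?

u ≈ 0.9319c

Compose boost 2: (0.666 + 0.701)/(1 + 0.666×0.701) = 1.367/1.46687 = 0.9319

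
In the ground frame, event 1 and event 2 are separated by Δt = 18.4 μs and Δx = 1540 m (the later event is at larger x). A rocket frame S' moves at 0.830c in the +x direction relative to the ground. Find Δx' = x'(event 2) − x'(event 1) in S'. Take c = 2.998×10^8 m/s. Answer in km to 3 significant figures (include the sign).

γ = 1/√(1 − 0.830²) = 1.7929
Δx' = γ(Δx − vΔt) = 1.7929 × (1540 m − 0.830×(2.998×10^8 m/s)×18.4×10^-6 s)
= 1.7929 × (-3038.5 m) = -5.45 km

Δx' ≈ -5.45 km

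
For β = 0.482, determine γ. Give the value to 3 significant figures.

γ ≈ 1.14

γ = 1/√(1 − β²) = 1/√(1 − 0.482²) = 1/√(0.76768) = 1.14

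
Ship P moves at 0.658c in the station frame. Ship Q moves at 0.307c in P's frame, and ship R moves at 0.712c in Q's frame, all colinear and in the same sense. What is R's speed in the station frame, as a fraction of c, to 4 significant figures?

u ≈ 0.9639c

Compose boost 2: (0.307 + 0.658)/(1 + 0.307×0.658) = 0.9650/1.20201 = 0.802825
Compose boost 3: (0.712 + 0.802825)/(1 + 0.712×0.802825) = 1.51482/1.57161 = 0.9639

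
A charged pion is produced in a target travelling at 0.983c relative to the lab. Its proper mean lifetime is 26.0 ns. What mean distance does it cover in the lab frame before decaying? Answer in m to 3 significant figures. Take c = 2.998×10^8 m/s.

γ = 1/√(1 − 0.983²) = 5.4465
Dilated lifetime: Δt = γτ₀ = 5.4465 × 26.0 ns = 141.61 ns
d = vΔt = 0.983c × 141.61 ns = 2.9470×10^8 m/s × 1.4161×10^-7 s = 41.7 m

d ≈ 41.7 m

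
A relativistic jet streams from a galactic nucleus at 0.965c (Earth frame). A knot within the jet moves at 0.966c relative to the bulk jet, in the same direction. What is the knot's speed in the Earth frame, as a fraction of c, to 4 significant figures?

u ≈ 0.9994c

Relativistic velocity addition: u = (u' + v)/(1 + u'v/c²)
= (0.966 + 0.965)/(1 + 0.966×0.965) = 1.931/1.93219 = 0.9994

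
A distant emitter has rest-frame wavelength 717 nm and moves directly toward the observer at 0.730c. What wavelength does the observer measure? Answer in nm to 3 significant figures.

λ_obs ≈ 283 nm

Relativistic Doppler: λ_obs = λ_src √((1−β)/(1+β))
= 717 × √(0.27000/1.7300) = 717 × 0.39506 = 283 nm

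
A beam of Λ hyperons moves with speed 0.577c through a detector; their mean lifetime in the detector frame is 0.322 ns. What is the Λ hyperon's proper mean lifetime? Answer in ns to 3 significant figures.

τ₀ ≈ 0.263 ns

γ = 1/√(1 − 0.577²) = 1.2244
Proper time: τ₀ = Δt/γ = 0.322/1.2244 = 0.263 ns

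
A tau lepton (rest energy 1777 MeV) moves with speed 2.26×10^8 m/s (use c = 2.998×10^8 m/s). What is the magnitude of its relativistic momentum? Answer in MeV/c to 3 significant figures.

p ≈ 2040 MeV/c

β = v/c = 2.26×10^8 / 2.998×10^8 = 0.75384
γ = 1/√(1 − 0.75384²) = 1.5219
p = γβm₀c = 1.5219 × 0.75384 × 1777 MeV/c = 2040 MeV/c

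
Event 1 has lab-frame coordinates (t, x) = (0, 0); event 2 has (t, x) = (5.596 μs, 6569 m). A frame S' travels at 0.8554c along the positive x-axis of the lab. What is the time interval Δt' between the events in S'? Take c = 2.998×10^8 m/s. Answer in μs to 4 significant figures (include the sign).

γ = 1/√(1 − 0.8554²) = 1.93062
Δt' = γ(Δt − vΔx/c²) = 1.93062 × (5.596 μs − 0.8554×6569 m / (2.998×10^8 m/s))
= 1.93062 × (-13.1469 μs) = -25.38 μs

Δt' ≈ -25.38 μs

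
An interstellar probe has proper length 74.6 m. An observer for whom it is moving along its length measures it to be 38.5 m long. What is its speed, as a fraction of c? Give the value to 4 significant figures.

γ = L₀/L = 74.6/38.5 = 1.93766
β = √(1 − 1/γ²) = 0.8565

β ≈ 0.8565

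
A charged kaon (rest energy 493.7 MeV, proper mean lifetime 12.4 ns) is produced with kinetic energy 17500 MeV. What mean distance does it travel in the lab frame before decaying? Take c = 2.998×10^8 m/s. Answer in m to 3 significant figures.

d ≈ 135 m

γ = 1 + K/(m₀c²) = 1 + 17500/493.7 = 36.447
β = √(1 − 1/γ²) = 0.99962
Dilated lifetime: γτ₀ = 36.447 × 12.4 ns = 451.94 ns
d = βc·γτ₀ = 0.99962 × (2.998×10^8 m/s) × 4.5194×10^-7 s = 135 m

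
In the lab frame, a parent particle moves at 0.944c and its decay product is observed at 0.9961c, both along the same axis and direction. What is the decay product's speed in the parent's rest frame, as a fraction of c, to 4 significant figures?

u' ≈ 0.8730c

Inverse velocity addition: u' = (u − v)/(1 − uv/c²)
= (0.9961 − 0.944)/(1 − 0.9961×0.944) = 0.05210/0.0596816 = 0.8730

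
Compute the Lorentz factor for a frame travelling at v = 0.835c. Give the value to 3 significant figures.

γ = 1/√(1 − β²) = 1/√(1 − 0.835²) = 1/√(0.30278) = 1.82

γ ≈ 1.82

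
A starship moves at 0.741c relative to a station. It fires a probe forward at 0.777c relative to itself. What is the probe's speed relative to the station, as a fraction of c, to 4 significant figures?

Relativistic velocity addition: u = (u' + v)/(1 + u'v/c²)
= (0.777 + 0.741)/(1 + 0.777×0.741) = 1.518/1.57576 = 0.9633

u ≈ 0.9633c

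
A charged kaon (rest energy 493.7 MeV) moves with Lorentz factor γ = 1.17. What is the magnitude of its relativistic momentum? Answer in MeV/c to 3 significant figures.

p ≈ 300 MeV/c

β = √(1 − 1/γ²) = √(1 − 1/1.17²) = 0.51912
p = γβm₀c = 1.17 × 0.51912 × 493.7 MeV/c = 300 MeV/c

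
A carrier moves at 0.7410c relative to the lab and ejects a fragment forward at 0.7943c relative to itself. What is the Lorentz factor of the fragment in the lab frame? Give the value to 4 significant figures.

u_lab = (0.7943 + 0.7410)/(1 + 0.7943×0.7410) = 1.5353/1.588576 = 0.9664629
γ = 1/√(1 − 0.9664629²) = 3.894

γ ≈ 3.894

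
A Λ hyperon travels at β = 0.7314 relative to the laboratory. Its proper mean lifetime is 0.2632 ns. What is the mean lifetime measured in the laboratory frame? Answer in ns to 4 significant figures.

γ = 1/√(1 − 0.7314²) = 1.46639
Time dilation: Δt = γτ₀ = 1.46639 × 0.2632 ns = 0.3860 ns

Δt ≈ 0.3860 ns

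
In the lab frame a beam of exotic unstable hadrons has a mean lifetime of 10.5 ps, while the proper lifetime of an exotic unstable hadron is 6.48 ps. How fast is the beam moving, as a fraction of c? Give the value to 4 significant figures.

γ = Δt/τ₀ = 10.5/6.48 = 1.62037
β = √(1 − 1/γ²) = √(1 − 1/1.62037²) = 0.7869

β ≈ 0.7869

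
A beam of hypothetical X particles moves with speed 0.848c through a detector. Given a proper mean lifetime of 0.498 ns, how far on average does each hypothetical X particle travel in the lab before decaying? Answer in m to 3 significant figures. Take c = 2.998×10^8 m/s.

d ≈ 0.239 m

γ = 1/√(1 − 0.848²) = 1.8868
Dilated lifetime: Δt = γτ₀ = 1.8868 × 0.498 ns = 0.93963 ns
d = vΔt = 0.848c × 0.93963 ns = 2.5423×10^8 m/s × 9.3963×10^-10 s = 0.239 m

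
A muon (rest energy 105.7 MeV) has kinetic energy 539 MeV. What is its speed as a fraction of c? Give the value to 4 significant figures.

γ = 1 + K/(m₀c²) = 1 + 539/105.7 = 6.09934
β = √(1 − 1/γ²) = 0.9865

β ≈ 0.9865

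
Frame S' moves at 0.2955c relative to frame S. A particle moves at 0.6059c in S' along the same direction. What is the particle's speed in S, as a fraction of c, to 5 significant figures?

Relativistic velocity addition: u = (u' + v)/(1 + u'v/c²)
= (0.6059 + 0.2955)/(1 + 0.6059×0.2955) = 0.90140/1.179043 = 0.76452

u ≈ 0.76452c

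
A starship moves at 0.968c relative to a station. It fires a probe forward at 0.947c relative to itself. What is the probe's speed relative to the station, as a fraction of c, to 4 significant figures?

Relativistic velocity addition: u = (u' + v)/(1 + u'v/c²)
= (0.947 + 0.968)/(1 + 0.947×0.968) = 1.915/1.91670 = 0.9991

u ≈ 0.9991c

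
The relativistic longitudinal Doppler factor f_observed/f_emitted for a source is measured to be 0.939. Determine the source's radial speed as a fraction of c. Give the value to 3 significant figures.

β ≈ 0.0629

f_obs/f_src = √((1−β)/(1+β)) = 0.939  ⇒  (1−β)/(1+β) = 0.88172
β = |1 − D²|/(1 + D²) = |1 − 0.88172|/(1 + 0.88172) = 0.0629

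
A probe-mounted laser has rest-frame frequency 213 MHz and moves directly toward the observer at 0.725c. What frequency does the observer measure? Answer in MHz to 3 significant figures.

Relativistic Doppler: f_obs = f_src √((1+β)/(1−β))
= 213 × √(1.7250/0.27500) = 213 × 2.5045 = 533 MHz

f_obs ≈ 533 MHz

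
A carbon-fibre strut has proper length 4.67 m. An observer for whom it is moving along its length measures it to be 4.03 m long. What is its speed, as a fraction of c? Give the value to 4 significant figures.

γ = L₀/L = 4.67/4.03 = 1.15881
β = √(1 − 1/γ²) = 0.5053

β ≈ 0.5053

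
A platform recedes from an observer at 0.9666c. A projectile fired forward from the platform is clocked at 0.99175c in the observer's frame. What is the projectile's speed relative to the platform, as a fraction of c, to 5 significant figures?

u' ≈ 0.60786c

Inverse velocity addition: u' = (u − v)/(1 − uv/c²)
= (0.99175 − 0.9666)/(1 − 0.99175×0.9666) = 0.025150/0.04137445 = 0.60786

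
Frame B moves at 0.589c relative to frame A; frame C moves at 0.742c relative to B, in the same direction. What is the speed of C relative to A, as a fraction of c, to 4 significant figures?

u ≈ 0.9262c

Compose boost 2: (0.742 + 0.589)/(1 + 0.742×0.589) = 1.331/1.43704 = 0.9262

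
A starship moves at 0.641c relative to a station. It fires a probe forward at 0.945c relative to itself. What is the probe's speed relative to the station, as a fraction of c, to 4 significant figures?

u ≈ 0.9877c

Relativistic velocity addition: u = (u' + v)/(1 + u'v/c²)
= (0.945 + 0.641)/(1 + 0.945×0.641) = 1.586/1.60574 = 0.9877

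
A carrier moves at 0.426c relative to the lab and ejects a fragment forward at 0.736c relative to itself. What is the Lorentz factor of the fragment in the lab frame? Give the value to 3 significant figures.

γ ≈ 2.14

u_lab = (0.736 + 0.426)/(1 + 0.736×0.426) = 1.162/1.31354 = 0.884635
γ = 1/√(1 − 0.884635²) = 2.14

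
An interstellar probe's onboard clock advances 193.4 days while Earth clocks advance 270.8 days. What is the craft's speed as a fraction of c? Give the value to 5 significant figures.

γ = Δt/τ₀ = 270.8/193.4 = 1.400207
β = √(1 − 1/γ²) = √(1 − 1/1.400207²) = 0.69996

β ≈ 0.69996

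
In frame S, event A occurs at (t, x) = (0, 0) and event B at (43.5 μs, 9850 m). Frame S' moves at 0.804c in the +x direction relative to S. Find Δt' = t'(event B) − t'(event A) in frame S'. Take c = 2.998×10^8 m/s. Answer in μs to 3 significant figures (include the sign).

γ = 1/√(1 − 0.804²) = 1.6817
Δt' = γ(Δt − vΔx/c²) = 1.6817 × (43.5 μs − 0.804×9850 m / (2.998×10^8 m/s))
= 1.6817 × (17.084 μs) = 28.7 μs

Δt' ≈ 28.7 μs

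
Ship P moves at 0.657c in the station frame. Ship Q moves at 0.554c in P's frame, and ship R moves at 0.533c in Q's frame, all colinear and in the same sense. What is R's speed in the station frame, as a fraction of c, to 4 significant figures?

Compose boost 2: (0.554 + 0.657)/(1 + 0.554×0.657) = 1.211/1.36398 = 0.887844
Compose boost 3: (0.533 + 0.887844)/(1 + 0.533×0.887844) = 1.42084/1.47322 = 0.9644

u ≈ 0.9644c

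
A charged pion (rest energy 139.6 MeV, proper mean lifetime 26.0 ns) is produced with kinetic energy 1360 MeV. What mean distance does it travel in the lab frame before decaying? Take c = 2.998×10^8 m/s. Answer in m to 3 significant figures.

γ = 1 + K/(m₀c²) = 1 + 1360/139.6 = 10.742
β = √(1 − 1/γ²) = 0.99566
Dilated lifetime: γτ₀ = 10.742 × 26.0 ns = 279.30 ns
d = βc·γτ₀ = 0.99566 × (2.998×10^8 m/s) × 2.7930×10^-7 s = 83.4 m

d ≈ 83.4 m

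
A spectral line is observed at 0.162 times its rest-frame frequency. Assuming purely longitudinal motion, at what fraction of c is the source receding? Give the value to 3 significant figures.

β ≈ 0.949

f_obs/f_src = √((1−β)/(1+β)) = 0.162  ⇒  (1−β)/(1+β) = 0.026244
β = |1 − D²|/(1 + D²) = |1 − 0.026244|/(1 + 0.026244) = 0.949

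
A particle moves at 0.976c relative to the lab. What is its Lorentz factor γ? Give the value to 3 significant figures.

γ = 1/√(1 − β²) = 1/√(1 − 0.976²) = 1/√(0.047424) = 4.59

γ ≈ 4.59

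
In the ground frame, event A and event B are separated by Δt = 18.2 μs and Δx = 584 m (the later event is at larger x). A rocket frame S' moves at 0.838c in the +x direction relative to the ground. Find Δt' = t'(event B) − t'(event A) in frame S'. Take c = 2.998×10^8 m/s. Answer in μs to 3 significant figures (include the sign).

γ = 1/√(1 − 0.838²) = 1.8326
Δt' = γ(Δt − vΔx/c²) = 1.8326 × (18.2 μs − 0.838×584 m / (2.998×10^8 m/s))
= 1.8326 × (16.568 μs) = 30.4 μs

Δt' ≈ 30.4 μs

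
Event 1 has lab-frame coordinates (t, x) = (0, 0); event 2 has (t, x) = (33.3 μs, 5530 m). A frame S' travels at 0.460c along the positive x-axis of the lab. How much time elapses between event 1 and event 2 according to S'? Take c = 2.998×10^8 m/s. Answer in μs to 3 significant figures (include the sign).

γ = 1/√(1 − 0.460²) = 1.1262
Δt' = γ(Δt − vΔx/c²) = 1.1262 × (33.3 μs − 0.460×5530 m / (2.998×10^8 m/s))
= 1.1262 × (24.815 μs) = 27.9 μs

Δt' ≈ 27.9 μs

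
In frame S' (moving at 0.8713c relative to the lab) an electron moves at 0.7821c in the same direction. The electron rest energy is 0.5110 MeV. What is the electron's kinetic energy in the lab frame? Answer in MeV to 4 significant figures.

u_lab = (0.7821 + 0.8713)/(1 + 0.7821×0.8713) = 0.9833216
γ = 1/√(1 − 0.9833216²) = 5.49828
K = (γ − 1)m₀c² = (5.49828 − 1) × 0.5110 = 4.49828 × 0.5110 = 2.299 MeV

K ≈ 2.299 MeV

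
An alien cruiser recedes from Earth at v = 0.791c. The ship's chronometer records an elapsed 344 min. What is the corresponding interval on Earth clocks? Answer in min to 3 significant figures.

Δt ≈ 562 min

γ = 1/√(1 − 0.791²) = 1.6345
Time dilation: Δt = γτ₀ = 1.6345 × 344 min = 562 min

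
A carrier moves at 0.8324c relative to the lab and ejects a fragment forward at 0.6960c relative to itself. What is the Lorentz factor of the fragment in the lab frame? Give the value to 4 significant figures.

u_lab = (0.6960 + 0.8324)/(1 + 0.6960×0.8324) = 1.5284/1.579350 = 0.9677396
γ = 1/√(1 − 0.9677396²) = 3.969

γ ≈ 3.969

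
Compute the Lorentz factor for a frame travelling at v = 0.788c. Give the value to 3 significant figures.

γ ≈ 1.62

γ = 1/√(1 − β²) = 1/√(1 − 0.788²) = 1/√(0.37906) = 1.62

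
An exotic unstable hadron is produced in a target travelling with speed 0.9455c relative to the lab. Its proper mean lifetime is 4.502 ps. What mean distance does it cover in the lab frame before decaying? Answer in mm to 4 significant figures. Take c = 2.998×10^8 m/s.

d ≈ 3.919 mm

γ = 1/√(1 − 0.9455²) = 3.07104
Dilated lifetime: Δt = γτ₀ = 3.07104 × 4.502 ps = 13.8258 ps
d = vΔt = 0.9455c × 13.8258 ps = 2.83461×10^8 m/s × 1.38258×10^-11 s = 3.919 mm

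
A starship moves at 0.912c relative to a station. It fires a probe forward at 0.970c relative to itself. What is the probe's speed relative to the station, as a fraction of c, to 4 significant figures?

u ≈ 0.9986c

Relativistic velocity addition: u = (u' + v)/(1 + u'v/c²)
= (0.970 + 0.912)/(1 + 0.970×0.912) = 1.882/1.88464 = 0.9986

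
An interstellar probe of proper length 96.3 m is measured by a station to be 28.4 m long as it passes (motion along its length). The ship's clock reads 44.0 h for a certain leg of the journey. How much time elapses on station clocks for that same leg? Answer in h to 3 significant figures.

Δt ≈ 149 h

Length contraction ⇒ γ = L₀/L = 96.3/28.4 = 3.3908
Time dilation: Δt = γτ₀ = 3.3908 × 44.0 h = 149 h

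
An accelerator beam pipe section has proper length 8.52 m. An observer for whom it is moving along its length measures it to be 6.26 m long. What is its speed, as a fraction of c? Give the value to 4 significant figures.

γ = L₀/L = 8.52/6.26 = 1.36102
β = √(1 − 1/γ²) = 0.6783

β ≈ 0.6783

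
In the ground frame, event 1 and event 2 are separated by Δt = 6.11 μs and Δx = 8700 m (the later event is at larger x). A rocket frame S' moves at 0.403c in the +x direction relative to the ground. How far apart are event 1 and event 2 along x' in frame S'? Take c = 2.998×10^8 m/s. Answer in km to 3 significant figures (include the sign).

Δx' ≈ 8.70 km

γ = 1/√(1 − 0.403²) = 1.0927
Δx' = γ(Δx − vΔt) = 1.0927 × (8700 m − 0.403×(2.998×10^8 m/s)×6.11×10^-6 s)
= 1.0927 × (7961.8 m) = 8.70 km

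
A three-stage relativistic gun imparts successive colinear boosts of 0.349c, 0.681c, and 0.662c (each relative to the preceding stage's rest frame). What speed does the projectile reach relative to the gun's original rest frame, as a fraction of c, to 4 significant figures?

u ≈ 0.9634c

Compose boost 2: (0.681 + 0.349)/(1 + 0.681×0.349) = 1.030/1.23767 = 0.832210
Compose boost 3: (0.662 + 0.832210)/(1 + 0.662×0.832210) = 1.49421/1.55092 = 0.9634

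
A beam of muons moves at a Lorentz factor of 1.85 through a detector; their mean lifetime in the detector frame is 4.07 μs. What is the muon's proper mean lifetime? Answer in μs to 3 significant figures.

γ = 1.85 (given)
Proper time: τ₀ = Δt/γ = 4.07/1.85 = 2.20 μs

τ₀ ≈ 2.20 μs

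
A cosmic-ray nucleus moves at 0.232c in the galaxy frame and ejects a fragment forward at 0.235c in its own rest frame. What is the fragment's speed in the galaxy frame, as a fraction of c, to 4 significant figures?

u ≈ 0.4429c

Compose boost 2: (0.235 + 0.232)/(1 + 0.235×0.232) = 0.4670/1.05452 = 0.4429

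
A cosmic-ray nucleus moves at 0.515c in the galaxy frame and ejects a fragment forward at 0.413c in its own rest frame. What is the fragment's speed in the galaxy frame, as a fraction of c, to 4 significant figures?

u ≈ 0.7652c

Compose boost 2: (0.413 + 0.515)/(1 + 0.413×0.515) = 0.9280/1.21270 = 0.7652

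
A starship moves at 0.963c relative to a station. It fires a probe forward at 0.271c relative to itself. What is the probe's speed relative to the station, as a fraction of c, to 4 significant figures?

Relativistic velocity addition: u = (u' + v)/(1 + u'v/c²)
= (0.271 + 0.963)/(1 + 0.271×0.963) = 1.234/1.26097 = 0.9786

u ≈ 0.9786c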